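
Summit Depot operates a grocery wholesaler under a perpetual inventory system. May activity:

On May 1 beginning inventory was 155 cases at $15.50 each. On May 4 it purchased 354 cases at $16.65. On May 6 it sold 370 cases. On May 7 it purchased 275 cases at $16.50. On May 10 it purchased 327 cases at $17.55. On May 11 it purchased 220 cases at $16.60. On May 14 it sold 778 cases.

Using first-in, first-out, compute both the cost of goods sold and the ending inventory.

COGS = $19,187.15; ending inventory = $3,037.80

May 6, 370 sold [FIFO — oldest first]: 155 @ $15.50 + 215 @ $16.65 = $5,982.25
May 14, 778 sold [FIFO — oldest first]: 139 @ $16.65 + 275 @ $16.50 + 327 @ $17.55 + 37 @ $16.60 = $13,204.90
Total COGS = $5,982.25 + $13,204.90 = $19,187.15
Ending inventory: 183 @ $16.60 = $3,037.80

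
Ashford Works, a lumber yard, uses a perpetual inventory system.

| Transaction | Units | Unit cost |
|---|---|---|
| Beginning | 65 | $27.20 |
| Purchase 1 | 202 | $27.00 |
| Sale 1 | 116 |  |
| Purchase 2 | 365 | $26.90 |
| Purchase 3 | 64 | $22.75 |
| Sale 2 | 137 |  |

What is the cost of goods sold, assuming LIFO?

COGS = $6,551.70

Sale 1 (116) [LIFO — newest first]: 116 @ $27.00 = $3,132.00
Sale 2 (137) [LIFO — newest first]: 64 @ $22.75 + 73 @ $26.90 = $3,419.70
Total COGS = $3,132.00 + $3,419.70 = $6,551.70
Ending inventory: 65 @ $27.20 + 86 @ $27.00 + 292 @ $26.90 = $11,944.80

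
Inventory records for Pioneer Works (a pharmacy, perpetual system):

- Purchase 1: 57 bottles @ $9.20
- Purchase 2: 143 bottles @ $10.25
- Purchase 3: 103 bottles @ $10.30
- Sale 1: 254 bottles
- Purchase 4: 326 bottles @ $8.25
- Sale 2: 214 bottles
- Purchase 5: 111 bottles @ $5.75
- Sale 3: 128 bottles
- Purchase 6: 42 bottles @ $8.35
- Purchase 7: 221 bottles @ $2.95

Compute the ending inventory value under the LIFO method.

Sale 1 (254) [LIFO — newest first]: 103 @ $10.30 + 143 @ $10.25 + 8 @ $9.20 = $2,600.25
Sale 2 (214) [LIFO — newest first]: 214 @ $8.25 = $1,765.50
Sale 3 (128) [LIFO — newest first]: 111 @ $5.75 + 17 @ $8.25 = $778.50
Total COGS = $2,600.25 + $1,765.50 + $778.50 = $5,144.25
Ending inventory: 49 @ $9.20 + 95 @ $8.25 + 42 @ $8.35 + 221 @ $2.95 = $2,237.20

Ending inventory = $2,237.20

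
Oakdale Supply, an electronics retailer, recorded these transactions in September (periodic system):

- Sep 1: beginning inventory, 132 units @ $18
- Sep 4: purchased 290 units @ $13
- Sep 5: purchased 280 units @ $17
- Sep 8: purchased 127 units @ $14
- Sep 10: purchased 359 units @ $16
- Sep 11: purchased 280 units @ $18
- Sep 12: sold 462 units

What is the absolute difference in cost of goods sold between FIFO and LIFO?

FIFO COGS: 132 @ $18 + 290 @ $13 + 40 @ $17 = $6,826
LIFO COGS: 280 @ $18 + 182 @ $16 = $7,952
Difference = |$6,826 − $7,952| = $1,126

$1,126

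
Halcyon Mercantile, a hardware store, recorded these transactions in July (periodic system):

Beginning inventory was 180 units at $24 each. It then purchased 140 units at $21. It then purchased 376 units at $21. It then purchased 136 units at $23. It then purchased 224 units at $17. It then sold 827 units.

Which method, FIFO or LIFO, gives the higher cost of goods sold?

FIFO

FIFO COGS: 180 @ $24 + 140 @ $21 + 376 @ $21 + 131 @ $23 = $18,169
LIFO COGS: 224 @ $17 + 136 @ $23 + 376 @ $21 + 91 @ $21 = $16,743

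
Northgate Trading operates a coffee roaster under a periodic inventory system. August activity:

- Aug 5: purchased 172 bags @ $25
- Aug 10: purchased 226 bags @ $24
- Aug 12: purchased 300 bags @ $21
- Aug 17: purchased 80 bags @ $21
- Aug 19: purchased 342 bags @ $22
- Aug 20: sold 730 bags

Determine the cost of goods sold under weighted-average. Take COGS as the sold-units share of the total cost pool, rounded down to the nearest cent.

Aug 20, sell 730: 730/1120 × $25,228.00 → $16,443.25
Ending inventory (cost pool remaining) = $8,784.75
Check: goods available $25,228.00 = COGS $16,443.25 + ending $8,784.75

COGS = $16,443.25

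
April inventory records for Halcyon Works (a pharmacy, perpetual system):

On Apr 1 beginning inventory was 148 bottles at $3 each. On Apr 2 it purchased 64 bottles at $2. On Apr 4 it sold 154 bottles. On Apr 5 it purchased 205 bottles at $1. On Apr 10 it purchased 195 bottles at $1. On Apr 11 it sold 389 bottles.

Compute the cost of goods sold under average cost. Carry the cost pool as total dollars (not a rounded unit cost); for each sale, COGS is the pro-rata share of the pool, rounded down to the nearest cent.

After Apr 1: 148 on hand, pool $444.00 (≈ $3.0000 each)
After Apr 2: 212 on hand, pool $572.00 (≈ $2.6981 each)
Apr 4, sell 154: 154/212 × $572.00 → $415.50
After Apr 5: 263 on hand, pool $361.50 (≈ $1.3745 each)
After Apr 10: 458 on hand, pool $556.50 (≈ $1.2151 each)
Apr 11, sell 389: 389/458 × $556.50 → $472.66
Total COGS = $415.50 + $472.66 = $888.16
Ending inventory (cost pool remaining) = $83.84
Check: goods available $972.00 = COGS $888.16 + ending $83.84

COGS = $888.16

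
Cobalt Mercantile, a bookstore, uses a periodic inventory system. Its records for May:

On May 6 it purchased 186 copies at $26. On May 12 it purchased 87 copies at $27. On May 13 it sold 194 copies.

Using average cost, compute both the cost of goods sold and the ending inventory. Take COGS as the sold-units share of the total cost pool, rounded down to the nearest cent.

May 13, sell 194: 194/273 × $7,185.00 → $5,105.82
Ending inventory (cost pool remaining) = $2,079.18

COGS = $5,105.82; ending inventory = $2,079.18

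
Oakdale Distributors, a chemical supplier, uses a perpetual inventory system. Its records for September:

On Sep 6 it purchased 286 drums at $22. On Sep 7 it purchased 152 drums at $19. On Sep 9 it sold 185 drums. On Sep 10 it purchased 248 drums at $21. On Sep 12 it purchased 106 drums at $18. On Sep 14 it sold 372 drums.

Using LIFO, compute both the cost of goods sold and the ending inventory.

COGS = $11,126; ending inventory = $5,170

Sep 9, 185 sold [LIFO — newest first]: 152 @ $19 + 33 @ $22 = $3,614
Sep 14, 372 sold [LIFO — newest first]: 106 @ $18 + 248 @ $21 + 18 @ $22 = $7,512
Total COGS = $3,614 + $7,512 = $11,126
Ending inventory: 235 @ $22 = $5,170
Check: goods available $16,296 = COGS $11,126 + ending $5,170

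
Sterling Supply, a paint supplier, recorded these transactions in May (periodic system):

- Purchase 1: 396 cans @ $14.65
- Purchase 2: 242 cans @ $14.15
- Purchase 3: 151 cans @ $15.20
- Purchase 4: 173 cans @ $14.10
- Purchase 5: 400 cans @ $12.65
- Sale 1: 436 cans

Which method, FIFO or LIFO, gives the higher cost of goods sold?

FIFO

FIFO COGS: 396 @ $14.65 + 40 @ $14.15 = $6,367.40
LIFO COGS: 400 @ $12.65 + 36 @ $14.10 = $5,567.60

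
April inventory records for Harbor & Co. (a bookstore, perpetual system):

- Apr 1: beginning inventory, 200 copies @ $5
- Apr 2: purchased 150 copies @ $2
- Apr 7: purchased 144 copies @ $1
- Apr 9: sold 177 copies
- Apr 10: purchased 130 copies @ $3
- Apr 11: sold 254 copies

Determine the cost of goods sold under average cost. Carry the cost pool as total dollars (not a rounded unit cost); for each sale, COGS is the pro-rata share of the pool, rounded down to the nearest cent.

COGS = $1,265.52

After Apr 1: 200 on hand, pool $1,000.00 (≈ $5.0000 each)
After Apr 2: 350 on hand, pool $1,300.00 (≈ $3.7143 each)
After Apr 7: 494 on hand, pool $1,444.00 (≈ $2.9231 each)
Apr 9, sell 177: 177/494 × $1,444.00 → $517.38
After Apr 10: 447 on hand, pool $1,316.62 (≈ $2.9455 each)
Apr 11, sell 254: 254/447 × $1,316.62 → $748.14
Total COGS = $517.38 + $748.14 = $1,265.52
Ending inventory (cost pool remaining) = $568.48
Check: goods available $1,834.00 = COGS $1,265.52 + ending $568.48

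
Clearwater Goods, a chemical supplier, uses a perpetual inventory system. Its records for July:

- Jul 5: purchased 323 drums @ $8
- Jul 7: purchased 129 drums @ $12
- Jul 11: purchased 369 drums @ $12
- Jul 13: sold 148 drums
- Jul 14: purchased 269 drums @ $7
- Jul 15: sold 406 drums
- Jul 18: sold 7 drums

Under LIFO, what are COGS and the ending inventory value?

Jul 13, 148 sold [LIFO — newest first]: 148 @ $12 = $1,776
Jul 15, 406 sold [LIFO — newest first]: 269 @ $7 + 137 @ $12 = $3,527
Jul 18, 7 sold [LIFO — newest first]: 7 @ $12 = $84
Total COGS = $1,776 + $3,527 + $84 = $5,387
Ending inventory: 323 @ $8 + 129 @ $12 + 77 @ $12 = $5,056

COGS = $5,387; ending inventory = $5,056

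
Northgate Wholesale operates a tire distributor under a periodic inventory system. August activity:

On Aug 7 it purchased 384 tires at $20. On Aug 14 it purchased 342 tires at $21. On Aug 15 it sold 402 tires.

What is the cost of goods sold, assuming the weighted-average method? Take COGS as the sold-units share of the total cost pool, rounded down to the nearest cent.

COGS = $8,229.37

Aug 15, sell 402: 402/726 × $14,862.00 → $8,229.37
Ending inventory (cost pool remaining) = $6,632.63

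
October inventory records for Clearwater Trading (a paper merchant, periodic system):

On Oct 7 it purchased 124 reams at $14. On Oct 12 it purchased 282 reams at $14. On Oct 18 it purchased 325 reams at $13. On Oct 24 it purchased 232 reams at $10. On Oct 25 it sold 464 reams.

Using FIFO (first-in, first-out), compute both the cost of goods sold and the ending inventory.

Oct 25, 464 sold [FIFO — oldest first]: 124 @ $14 + 282 @ $14 + 58 @ $13 = $6,438
Ending inventory: 267 @ $13 + 232 @ $10 = $5,791

COGS = $6,438; ending inventory = $5,791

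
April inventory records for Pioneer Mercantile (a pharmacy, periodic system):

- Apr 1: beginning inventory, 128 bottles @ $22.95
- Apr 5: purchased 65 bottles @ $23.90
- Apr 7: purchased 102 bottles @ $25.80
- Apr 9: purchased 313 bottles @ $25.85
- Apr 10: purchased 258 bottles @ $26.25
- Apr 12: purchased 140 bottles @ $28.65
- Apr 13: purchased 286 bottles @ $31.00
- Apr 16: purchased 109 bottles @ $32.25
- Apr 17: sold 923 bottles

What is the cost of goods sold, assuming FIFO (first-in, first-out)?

COGS = $23,619.30

Apr 17, 923 sold [FIFO — oldest first]: 128 @ $22.95 + 65 @ $23.90 + 102 @ $25.80 + 313 @ $25.85 + 258 @ $26.25 + 57 @ $28.65 = $23,619.30
Ending inventory: 83 @ $28.65 + 286 @ $31.00 + 109 @ $32.25 = $14,759.20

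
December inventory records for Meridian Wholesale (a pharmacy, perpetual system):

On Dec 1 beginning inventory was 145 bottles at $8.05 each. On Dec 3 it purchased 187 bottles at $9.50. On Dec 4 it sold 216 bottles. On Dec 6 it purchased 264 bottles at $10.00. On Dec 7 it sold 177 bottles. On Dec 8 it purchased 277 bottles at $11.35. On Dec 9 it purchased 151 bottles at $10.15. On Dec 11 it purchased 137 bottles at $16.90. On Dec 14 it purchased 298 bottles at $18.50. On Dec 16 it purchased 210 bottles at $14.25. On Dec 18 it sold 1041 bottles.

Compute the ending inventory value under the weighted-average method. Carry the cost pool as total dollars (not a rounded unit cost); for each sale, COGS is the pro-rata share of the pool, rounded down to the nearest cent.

Ending inventory = $3,215.08

After Dec 1: 145 on hand, pool $1,167.25 (≈ $8.0500 each)
After Dec 3: 332 on hand, pool $2,943.75 (≈ $8.8667 each)
Dec 4, sell 216: 216/332 × $2,943.75 → $1,915.21
After Dec 6: 380 on hand, pool $3,668.54 (≈ $9.6541 each)
Dec 7, sell 177: 177/380 × $3,668.54 → $1,708.76
After Dec 8: 480 on hand, pool $5,103.73 (≈ $10.6328 each)
After Dec 9: 631 on hand, pool $6,636.38 (≈ $10.5172 each)
After Dec 11: 768 on hand, pool $8,951.68 (≈ $11.6558 each)
After Dec 14: 1066 on hand, pool $14,464.68 (≈ $13.5691 each)
After Dec 16: 1276 on hand, pool $17,457.18 (≈ $13.6812 each)
Dec 18, sell 1041: 1041/1276 × $17,457.18 → $14,242.10
Total COGS = $1,915.21 + $1,708.76 + $14,242.10 = $17,866.07
Ending inventory (cost pool remaining) = $3,215.08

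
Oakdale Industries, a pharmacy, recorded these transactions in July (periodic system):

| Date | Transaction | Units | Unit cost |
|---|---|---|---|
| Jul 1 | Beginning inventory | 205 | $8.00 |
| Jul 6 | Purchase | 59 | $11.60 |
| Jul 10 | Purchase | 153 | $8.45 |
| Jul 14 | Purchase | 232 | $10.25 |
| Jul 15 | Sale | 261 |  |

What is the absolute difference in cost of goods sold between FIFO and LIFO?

FIFO COGS: 205 @ $8.00 + 56 @ $11.60 = $2,289.60
LIFO COGS: 232 @ $10.25 + 29 @ $8.45 = $2,623.05
Difference = |$2,289.60 − $2,623.05| = $333.45

$333.45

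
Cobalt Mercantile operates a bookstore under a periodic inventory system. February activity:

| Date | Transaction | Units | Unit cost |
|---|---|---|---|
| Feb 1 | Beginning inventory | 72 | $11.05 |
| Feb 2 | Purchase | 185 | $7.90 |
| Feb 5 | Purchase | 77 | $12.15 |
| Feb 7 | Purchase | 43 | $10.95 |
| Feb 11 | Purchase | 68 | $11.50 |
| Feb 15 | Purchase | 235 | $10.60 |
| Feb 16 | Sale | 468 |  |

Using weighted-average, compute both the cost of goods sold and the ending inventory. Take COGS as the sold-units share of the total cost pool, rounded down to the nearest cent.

COGS = $4,773.94; ending inventory = $2,162.56

Feb 16, sell 468: 468/680 × $6,936.50 → $4,773.94
Ending inventory (cost pool remaining) = $2,162.56
Check: goods available $6,936.50 = COGS $4,773.94 + ending $2,162.56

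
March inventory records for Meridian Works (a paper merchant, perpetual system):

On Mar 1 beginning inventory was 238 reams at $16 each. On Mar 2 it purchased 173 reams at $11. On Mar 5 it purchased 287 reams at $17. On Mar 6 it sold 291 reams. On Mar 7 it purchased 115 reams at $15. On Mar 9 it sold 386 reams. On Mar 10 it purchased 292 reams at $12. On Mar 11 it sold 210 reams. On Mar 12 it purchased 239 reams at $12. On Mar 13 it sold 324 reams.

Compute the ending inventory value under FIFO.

Ending inventory = $1,596

Mar 6, 291 sold [FIFO — oldest first]: 238 @ $16 + 53 @ $11 = $4,391
Mar 9, 386 sold [FIFO — oldest first]: 120 @ $11 + 266 @ $17 = $5,842
Mar 11, 210 sold [FIFO — oldest first]: 21 @ $17 + 115 @ $15 + 74 @ $12 = $2,970
Mar 13, 324 sold [FIFO — oldest first]: 218 @ $12 + 106 @ $12 = $3,888
Total COGS = $4,391 + $5,842 + $2,970 + $3,888 = $17,091
Ending inventory: 133 @ $12 = $1,596
Check: goods available $18,687 = COGS $17,091 + ending $1,596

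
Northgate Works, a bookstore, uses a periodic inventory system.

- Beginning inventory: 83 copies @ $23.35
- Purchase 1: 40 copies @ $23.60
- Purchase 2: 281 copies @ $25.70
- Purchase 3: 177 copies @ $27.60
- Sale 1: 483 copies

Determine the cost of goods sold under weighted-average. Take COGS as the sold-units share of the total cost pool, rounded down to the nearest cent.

COGS = $12,460.69

Sale 1, sell 483: 483/581 × $14,988.95 → $12,460.69
Ending inventory (cost pool remaining) = $2,528.26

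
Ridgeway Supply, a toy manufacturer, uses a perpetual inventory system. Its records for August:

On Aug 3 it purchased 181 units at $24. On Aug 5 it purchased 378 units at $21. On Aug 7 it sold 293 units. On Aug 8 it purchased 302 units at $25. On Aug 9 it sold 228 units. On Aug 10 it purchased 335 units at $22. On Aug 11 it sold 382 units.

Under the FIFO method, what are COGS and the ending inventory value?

COGS = $20,756; ending inventory = $6,446

Aug 7, 293 sold [FIFO — oldest first]: 181 @ $24 + 112 @ $21 = $6,696
Aug 9, 228 sold [FIFO — oldest first]: 228 @ $21 = $4,788
Aug 11, 382 sold [FIFO — oldest first]: 38 @ $21 + 302 @ $25 + 42 @ $22 = $9,272
Total COGS = $6,696 + $4,788 + $9,272 = $20,756
Ending inventory: 293 @ $22 = $6,446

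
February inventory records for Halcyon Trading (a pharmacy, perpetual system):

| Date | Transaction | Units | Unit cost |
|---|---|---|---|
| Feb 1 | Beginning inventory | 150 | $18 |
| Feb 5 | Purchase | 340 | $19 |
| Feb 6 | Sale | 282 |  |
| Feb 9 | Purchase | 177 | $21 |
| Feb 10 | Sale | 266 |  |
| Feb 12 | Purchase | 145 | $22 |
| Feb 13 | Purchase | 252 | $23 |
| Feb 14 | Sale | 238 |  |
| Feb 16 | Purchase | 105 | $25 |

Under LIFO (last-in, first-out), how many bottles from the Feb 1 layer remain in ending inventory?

Feb 6, 282 sold [LIFO — newest first]: 282 @ $19 = $5,358
Feb 10, 266 sold [LIFO — newest first]: 177 @ $21 + 58 @ $19 + 31 @ $18 = $5,377
Feb 14, 238 sold [LIFO — newest first]: 238 @ $23 = $5,474
Total COGS = $5,358 + $5,377 + $5,474 = $16,209
Ending inventory: 119 @ $18 + 145 @ $22 + 14 @ $23 + 105 @ $25 = $8,279
Check: goods available $24,488 = COGS $16,209 + ending $8,279

119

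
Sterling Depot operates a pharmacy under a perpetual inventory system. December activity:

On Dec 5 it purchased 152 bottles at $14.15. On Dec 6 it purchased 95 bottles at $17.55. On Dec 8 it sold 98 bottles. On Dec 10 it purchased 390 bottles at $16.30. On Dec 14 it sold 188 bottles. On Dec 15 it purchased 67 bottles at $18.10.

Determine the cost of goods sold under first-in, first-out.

COGS = $4,453.75

Dec 8, 98 sold [FIFO — oldest first]: 98 @ $14.15 = $1,386.70
Dec 14, 188 sold [FIFO — oldest first]: 54 @ $14.15 + 95 @ $17.55 + 39 @ $16.30 = $3,067.05
Total COGS = $1,386.70 + $3,067.05 = $4,453.75
Ending inventory: 351 @ $16.30 + 67 @ $18.10 = $6,934.00
Check: goods available $11,387.75 = COGS $4,453.75 + ending $6,934.00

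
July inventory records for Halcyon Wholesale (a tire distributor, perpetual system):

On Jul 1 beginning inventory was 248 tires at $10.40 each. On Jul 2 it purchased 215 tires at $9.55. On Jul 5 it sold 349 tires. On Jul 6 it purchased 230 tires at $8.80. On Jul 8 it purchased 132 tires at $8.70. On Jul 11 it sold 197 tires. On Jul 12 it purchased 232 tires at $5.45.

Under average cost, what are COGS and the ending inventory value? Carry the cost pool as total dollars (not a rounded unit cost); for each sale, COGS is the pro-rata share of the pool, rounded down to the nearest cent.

COGS = $5,276.84; ending inventory = $3,792.41

After Jul 1: 248 on hand, pool $2,579.20 (≈ $10.4000 each)
After Jul 2: 463 on hand, pool $4,632.45 (≈ $10.0053 each)
Jul 5, sell 349: 349/463 × $4,632.45 → $3,491.84
After Jul 6: 344 on hand, pool $3,164.61 (≈ $9.1994 each)
After Jul 8: 476 on hand, pool $4,313.01 (≈ $9.0609 each)
Jul 11, sell 197: 197/476 × $4,313.01 → $1,785.00
After Jul 12: 511 on hand, pool $3,792.41 (≈ $7.4215 each)
Total COGS = $3,491.84 + $1,785.00 = $5,276.84
Ending inventory (cost pool remaining) = $3,792.41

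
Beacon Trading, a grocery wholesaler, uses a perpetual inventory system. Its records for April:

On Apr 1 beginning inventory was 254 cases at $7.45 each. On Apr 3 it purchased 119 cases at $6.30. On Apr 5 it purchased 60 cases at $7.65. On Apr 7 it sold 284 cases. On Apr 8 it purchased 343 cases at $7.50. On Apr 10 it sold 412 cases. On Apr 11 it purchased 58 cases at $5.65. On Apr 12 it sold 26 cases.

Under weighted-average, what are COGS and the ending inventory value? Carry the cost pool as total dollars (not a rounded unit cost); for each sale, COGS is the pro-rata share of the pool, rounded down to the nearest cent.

After Apr 1: 254 on hand, pool $1,892.30 (≈ $7.4500 each)
After Apr 3: 373 on hand, pool $2,642.00 (≈ $7.0831 each)
After Apr 5: 433 on hand, pool $3,101.00 (≈ $7.1617 each)
Apr 7, sell 284: 284/433 × $3,101.00 → $2,033.91
After Apr 8: 492 on hand, pool $3,639.59 (≈ $7.3975 each)
Apr 10, sell 412: 412/492 × $3,639.59 → $3,047.78
After Apr 11: 138 on hand, pool $919.51 (≈ $6.6631 each)
Apr 12, sell 26: 26/138 × $919.51 → $173.24
Total COGS = $2,033.91 + $3,047.78 + $173.24 = $5,254.93
Ending inventory (cost pool remaining) = $746.27
Check: goods available $6,001.20 = COGS $5,254.93 + ending $746.27

COGS = $5,254.93; ending inventory = $746.27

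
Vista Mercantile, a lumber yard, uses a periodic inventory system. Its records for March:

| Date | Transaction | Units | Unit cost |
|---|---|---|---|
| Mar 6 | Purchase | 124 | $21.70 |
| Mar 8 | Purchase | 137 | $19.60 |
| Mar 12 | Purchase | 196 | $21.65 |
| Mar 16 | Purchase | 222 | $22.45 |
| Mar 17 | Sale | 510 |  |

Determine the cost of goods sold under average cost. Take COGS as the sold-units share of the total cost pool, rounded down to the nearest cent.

Mar 17, sell 510: 510/679 × $14,603.30 → $10,968.60
Ending inventory (cost pool remaining) = $3,634.70
Check: goods available $14,603.30 = COGS $10,968.60 + ending $3,634.70

COGS = $10,968.60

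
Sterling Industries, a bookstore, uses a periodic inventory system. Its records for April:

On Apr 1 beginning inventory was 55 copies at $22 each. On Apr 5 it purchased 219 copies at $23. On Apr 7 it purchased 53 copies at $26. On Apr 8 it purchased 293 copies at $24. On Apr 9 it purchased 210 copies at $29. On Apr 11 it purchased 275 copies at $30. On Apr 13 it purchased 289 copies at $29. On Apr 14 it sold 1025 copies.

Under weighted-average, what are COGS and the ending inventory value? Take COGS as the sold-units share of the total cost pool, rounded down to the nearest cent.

Apr 14, sell 1025: 1025/1394 × $37,378.00 → $27,483.82
Ending inventory (cost pool remaining) = $9,894.18
Check: goods available $37,378.00 = COGS $27,483.82 + ending $9,894.18

COGS = $27,483.82; ending inventory = $9,894.18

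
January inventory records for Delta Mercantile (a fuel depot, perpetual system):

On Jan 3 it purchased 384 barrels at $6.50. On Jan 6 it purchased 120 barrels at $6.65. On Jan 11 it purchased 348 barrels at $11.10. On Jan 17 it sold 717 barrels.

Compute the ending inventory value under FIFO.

Jan 17, 717 sold [FIFO — oldest first]: 384 @ $6.50 + 120 @ $6.65 + 213 @ $11.10 = $5,658.30
Ending inventory: 135 @ $11.10 = $1,498.50
Check: goods available $7,156.80 = COGS $5,658.30 + ending $1,498.50

Ending inventory = $1,498.50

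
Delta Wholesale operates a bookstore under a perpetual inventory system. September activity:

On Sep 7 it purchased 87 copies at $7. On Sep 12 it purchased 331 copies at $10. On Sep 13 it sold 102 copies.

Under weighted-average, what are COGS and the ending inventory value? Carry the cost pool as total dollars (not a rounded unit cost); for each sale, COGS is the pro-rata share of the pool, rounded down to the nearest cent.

COGS = $956.31; ending inventory = $2,962.69

After Sep 7: 87 on hand, pool $609.00 (≈ $7.0000 each)
After Sep 12: 418 on hand, pool $3,919.00 (≈ $9.3756 each)
Sep 13, sell 102: 102/418 × $3,919.00 → $956.31
Ending inventory (cost pool remaining) = $2,962.69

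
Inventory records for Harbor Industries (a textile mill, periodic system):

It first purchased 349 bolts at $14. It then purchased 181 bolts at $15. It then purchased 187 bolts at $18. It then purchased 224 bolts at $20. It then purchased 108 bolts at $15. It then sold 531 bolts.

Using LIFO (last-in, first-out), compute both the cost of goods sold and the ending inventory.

COGS = $9,646; ending inventory = $7,421

Sale 1 (531) [LIFO — newest first]: 108 @ $15 + 224 @ $20 + 187 @ $18 + 12 @ $15 = $9,646
Ending inventory: 349 @ $14 + 169 @ $15 = $7,421
Check: goods available $17,067 = COGS $9,646 + ending $7,421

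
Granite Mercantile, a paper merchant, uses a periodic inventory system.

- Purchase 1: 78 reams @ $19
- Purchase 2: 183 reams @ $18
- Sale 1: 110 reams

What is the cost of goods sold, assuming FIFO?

Sale 1 (110) [FIFO — oldest first]: 78 @ $19 + 32 @ $18 = $2,058
Ending inventory: 151 @ $18 = $2,718
Check: goods available $4,776 = COGS $2,058 + ending $2,718

COGS = $2,058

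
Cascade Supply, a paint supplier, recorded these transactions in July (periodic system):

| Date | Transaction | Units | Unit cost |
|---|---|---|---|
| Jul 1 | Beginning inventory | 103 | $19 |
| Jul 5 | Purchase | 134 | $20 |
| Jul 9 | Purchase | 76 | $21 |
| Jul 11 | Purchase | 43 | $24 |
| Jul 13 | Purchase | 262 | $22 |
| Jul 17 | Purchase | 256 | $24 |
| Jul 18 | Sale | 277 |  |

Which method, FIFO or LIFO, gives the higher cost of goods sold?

FIFO COGS: 103 @ $19 + 134 @ $20 + 40 @ $21 = $5,477
LIFO COGS: 256 @ $24 + 21 @ $22 = $6,606

LIFO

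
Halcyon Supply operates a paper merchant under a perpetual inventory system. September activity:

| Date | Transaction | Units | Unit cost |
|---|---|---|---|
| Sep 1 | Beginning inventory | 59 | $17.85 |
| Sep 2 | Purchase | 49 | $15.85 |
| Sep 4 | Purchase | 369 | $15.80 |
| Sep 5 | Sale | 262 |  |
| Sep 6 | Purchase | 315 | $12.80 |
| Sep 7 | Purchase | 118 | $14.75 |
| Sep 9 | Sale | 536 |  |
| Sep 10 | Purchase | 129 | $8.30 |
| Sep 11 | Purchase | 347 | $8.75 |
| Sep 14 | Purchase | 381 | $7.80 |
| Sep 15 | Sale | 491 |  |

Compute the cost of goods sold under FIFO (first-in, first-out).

Sep 5, 262 sold [FIFO — oldest first]: 59 @ $17.85 + 49 @ $15.85 + 154 @ $15.80 = $4,263.00
Sep 9, 536 sold [FIFO — oldest first]: 215 @ $15.80 + 315 @ $12.80 + 6 @ $14.75 = $7,517.50
Sep 15, 491 sold [FIFO — oldest first]: 112 @ $14.75 + 129 @ $8.30 + 250 @ $8.75 = $4,910.20
Total COGS = $4,263.00 + $7,517.50 + $4,910.20 = $16,690.70
Ending inventory: 97 @ $8.75 + 381 @ $7.80 = $3,820.55
Check: goods available $20,511.25 = COGS $16,690.70 + ending $3,820.55

COGS = $16,690.70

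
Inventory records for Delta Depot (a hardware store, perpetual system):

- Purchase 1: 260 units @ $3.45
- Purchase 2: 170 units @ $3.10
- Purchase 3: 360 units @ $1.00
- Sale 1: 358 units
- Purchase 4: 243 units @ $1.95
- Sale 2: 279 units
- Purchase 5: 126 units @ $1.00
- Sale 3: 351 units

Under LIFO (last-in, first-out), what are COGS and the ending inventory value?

Sale 1 (358) [LIFO — newest first]: 358 @ $1.00 = $358.00
Sale 2 (279) [LIFO — newest first]: 243 @ $1.95 + 2 @ $1.00 + 34 @ $3.10 = $581.25
Sale 3 (351) [LIFO — newest first]: 126 @ $1.00 + 136 @ $3.10 + 89 @ $3.45 = $854.65
Total COGS = $358.00 + $581.25 + $854.65 = $1,793.90
Ending inventory: 171 @ $3.45 = $589.95

COGS = $1,793.90; ending inventory = $589.95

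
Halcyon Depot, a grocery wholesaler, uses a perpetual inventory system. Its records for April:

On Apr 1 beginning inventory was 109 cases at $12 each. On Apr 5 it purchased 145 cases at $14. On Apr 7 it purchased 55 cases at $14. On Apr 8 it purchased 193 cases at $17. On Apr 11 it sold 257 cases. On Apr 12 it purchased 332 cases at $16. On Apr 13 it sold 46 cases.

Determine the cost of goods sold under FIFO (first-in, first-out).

COGS = $4,024

Apr 11, 257 sold [FIFO — oldest first]: 109 @ $12 + 145 @ $14 + 3 @ $14 = $3,380
Apr 13, 46 sold [FIFO — oldest first]: 46 @ $14 = $644
Total COGS = $3,380 + $644 = $4,024
Ending inventory: 6 @ $14 + 193 @ $17 + 332 @ $16 = $8,677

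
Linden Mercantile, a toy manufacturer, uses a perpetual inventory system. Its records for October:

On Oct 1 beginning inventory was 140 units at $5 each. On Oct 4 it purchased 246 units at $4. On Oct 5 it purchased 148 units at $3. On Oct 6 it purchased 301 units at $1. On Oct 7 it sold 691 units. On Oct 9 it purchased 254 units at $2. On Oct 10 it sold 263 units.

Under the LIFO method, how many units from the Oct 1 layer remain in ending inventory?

Oct 7, 691 sold [LIFO — newest first]: 301 @ $1 + 148 @ $3 + 242 @ $4 = $1,713
Oct 10, 263 sold [LIFO — newest first]: 254 @ $2 + 4 @ $4 + 5 @ $5 = $549
Total COGS = $1,713 + $549 = $2,262
Ending inventory: 135 @ $5 = $675

135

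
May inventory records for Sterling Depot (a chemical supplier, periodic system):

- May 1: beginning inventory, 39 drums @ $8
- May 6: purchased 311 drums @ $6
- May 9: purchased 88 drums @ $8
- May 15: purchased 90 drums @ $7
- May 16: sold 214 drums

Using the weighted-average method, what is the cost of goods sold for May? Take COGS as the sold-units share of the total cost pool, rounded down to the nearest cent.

May 16, sell 214: 214/528 × $3,512.00 → $1,423.42
Ending inventory (cost pool remaining) = $2,088.58

COGS = $1,423.42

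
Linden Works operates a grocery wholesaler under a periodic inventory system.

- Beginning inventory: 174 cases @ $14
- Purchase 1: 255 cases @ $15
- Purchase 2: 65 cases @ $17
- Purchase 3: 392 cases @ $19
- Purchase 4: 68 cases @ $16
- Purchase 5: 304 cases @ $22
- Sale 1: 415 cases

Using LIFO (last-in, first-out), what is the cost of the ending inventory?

Sale 1 (415) [LIFO — newest first]: 304 @ $22 + 68 @ $16 + 43 @ $19 = $8,593
Ending inventory: 174 @ $14 + 255 @ $15 + 65 @ $17 + 349 @ $19 = $13,997

Ending inventory = $13,997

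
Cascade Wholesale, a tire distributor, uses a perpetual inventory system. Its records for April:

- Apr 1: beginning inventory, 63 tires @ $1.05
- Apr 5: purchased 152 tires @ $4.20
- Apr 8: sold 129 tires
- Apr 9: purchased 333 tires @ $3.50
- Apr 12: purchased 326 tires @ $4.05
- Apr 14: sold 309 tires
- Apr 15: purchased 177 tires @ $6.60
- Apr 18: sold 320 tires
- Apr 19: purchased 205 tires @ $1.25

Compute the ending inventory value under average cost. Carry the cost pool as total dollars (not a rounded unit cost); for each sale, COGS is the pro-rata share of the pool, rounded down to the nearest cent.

Ending inventory = $1,588.81

After Apr 1: 63 on hand, pool $66.15 (≈ $1.0500 each)
After Apr 5: 215 on hand, pool $704.55 (≈ $3.2770 each)
Apr 8, sell 129: 129/215 × $704.55 → $422.73
After Apr 9: 419 on hand, pool $1,447.32 (≈ $3.4542 each)
After Apr 12: 745 on hand, pool $2,767.62 (≈ $3.7149 each)
Apr 14, sell 309: 309/745 × $2,767.62 → $1,147.91
After Apr 15: 613 on hand, pool $2,787.91 (≈ $4.5480 each)
Apr 18, sell 320: 320/613 × $2,787.91 → $1,455.35
After Apr 19: 498 on hand, pool $1,588.81 (≈ $3.1904 each)
Total COGS = $422.73 + $1,147.91 + $1,455.35 = $3,025.99
Ending inventory (cost pool remaining) = $1,588.81
Check: goods available $4,614.80 = COGS $3,025.99 + ending $1,588.81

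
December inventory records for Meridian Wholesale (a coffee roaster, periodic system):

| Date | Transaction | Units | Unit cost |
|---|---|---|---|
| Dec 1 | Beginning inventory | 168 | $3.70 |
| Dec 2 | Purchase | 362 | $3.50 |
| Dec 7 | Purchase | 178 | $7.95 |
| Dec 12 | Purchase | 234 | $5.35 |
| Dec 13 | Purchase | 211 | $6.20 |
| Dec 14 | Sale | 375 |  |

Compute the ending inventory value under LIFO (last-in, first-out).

Dec 14, 375 sold [LIFO — newest first]: 211 @ $6.20 + 164 @ $5.35 = $2,185.60
Ending inventory: 168 @ $3.70 + 362 @ $3.50 + 178 @ $7.95 + 70 @ $5.35 = $3,678.20
Check: goods available $5,863.80 = COGS $2,185.60 + ending $3,678.20

Ending inventory = $3,678.20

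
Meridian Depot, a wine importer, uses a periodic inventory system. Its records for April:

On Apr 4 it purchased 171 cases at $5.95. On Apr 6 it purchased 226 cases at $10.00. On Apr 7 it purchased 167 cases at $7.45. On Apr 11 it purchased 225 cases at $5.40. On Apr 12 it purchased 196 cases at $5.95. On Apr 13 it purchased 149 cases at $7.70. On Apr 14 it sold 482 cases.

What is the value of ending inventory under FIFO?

Apr 14, 482 sold [FIFO — oldest first]: 171 @ $5.95 + 226 @ $10.00 + 85 @ $7.45 = $3,910.70
Ending inventory: 82 @ $7.45 + 225 @ $5.40 + 196 @ $5.95 + 149 @ $7.70 = $4,139.40
Check: goods available $8,050.10 = COGS $3,910.70 + ending $4,139.40

Ending inventory = $4,139.40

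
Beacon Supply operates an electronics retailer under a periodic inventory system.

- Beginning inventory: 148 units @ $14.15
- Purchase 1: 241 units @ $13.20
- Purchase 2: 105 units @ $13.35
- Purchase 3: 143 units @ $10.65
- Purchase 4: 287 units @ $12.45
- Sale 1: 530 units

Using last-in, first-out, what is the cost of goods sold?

COGS = $6,431.10

Sale 1 (530) [LIFO — newest first]: 287 @ $12.45 + 143 @ $10.65 + 100 @ $13.35 = $6,431.10
Ending inventory: 148 @ $14.15 + 241 @ $13.20 + 5 @ $13.35 = $5,342.15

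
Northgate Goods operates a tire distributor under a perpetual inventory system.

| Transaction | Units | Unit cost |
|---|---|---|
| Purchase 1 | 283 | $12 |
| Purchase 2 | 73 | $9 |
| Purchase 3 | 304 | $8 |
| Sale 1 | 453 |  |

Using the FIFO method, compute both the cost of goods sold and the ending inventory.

Sale 1 (453) [FIFO — oldest first]: 283 @ $12 + 73 @ $9 + 97 @ $8 = $4,829
Ending inventory: 207 @ $8 = $1,656
Check: goods available $6,485 = COGS $4,829 + ending $1,656

COGS = $4,829; ending inventory = $1,656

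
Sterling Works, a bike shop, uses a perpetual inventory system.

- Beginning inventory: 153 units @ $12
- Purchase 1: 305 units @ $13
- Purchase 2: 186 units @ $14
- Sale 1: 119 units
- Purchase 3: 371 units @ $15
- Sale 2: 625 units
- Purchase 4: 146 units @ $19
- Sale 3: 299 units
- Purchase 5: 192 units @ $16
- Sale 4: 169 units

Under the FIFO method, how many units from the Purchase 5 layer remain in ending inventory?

Sale 1 (119) [FIFO — oldest first]: 119 @ $12 = $1,428
Sale 2 (625) [FIFO — oldest first]: 34 @ $12 + 305 @ $13 + 186 @ $14 + 100 @ $15 = $8,477
Sale 3 (299) [FIFO — oldest first]: 271 @ $15 + 28 @ $19 = $4,597
Sale 4 (169) [FIFO — oldest first]: 118 @ $19 + 51 @ $16 = $3,058
Total COGS = $1,428 + $8,477 + $4,597 + $3,058 = $17,560
Ending inventory: 141 @ $16 = $2,256

141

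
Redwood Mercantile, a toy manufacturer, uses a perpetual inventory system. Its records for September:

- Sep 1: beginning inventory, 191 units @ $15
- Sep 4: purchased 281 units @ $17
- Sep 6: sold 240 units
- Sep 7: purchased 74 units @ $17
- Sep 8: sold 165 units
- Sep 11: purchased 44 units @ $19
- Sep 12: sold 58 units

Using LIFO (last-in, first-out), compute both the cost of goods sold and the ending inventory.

COGS = $7,831; ending inventory = $1,905

Sep 6, 240 sold [LIFO — newest first]: 240 @ $17 = $4,080
Sep 8, 165 sold [LIFO — newest first]: 74 @ $17 + 41 @ $17 + 50 @ $15 = $2,705
Sep 12, 58 sold [LIFO — newest first]: 44 @ $19 + 14 @ $15 = $1,046
Total COGS = $4,080 + $2,705 + $1,046 = $7,831
Ending inventory: 127 @ $15 = $1,905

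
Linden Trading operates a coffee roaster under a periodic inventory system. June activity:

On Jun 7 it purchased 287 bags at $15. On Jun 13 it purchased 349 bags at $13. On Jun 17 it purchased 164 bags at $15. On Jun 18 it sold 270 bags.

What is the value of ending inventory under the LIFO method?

Ending inventory = $7,464

Jun 18, 270 sold [LIFO — newest first]: 164 @ $15 + 106 @ $13 = $3,838
Ending inventory: 287 @ $15 + 243 @ $13 = $7,464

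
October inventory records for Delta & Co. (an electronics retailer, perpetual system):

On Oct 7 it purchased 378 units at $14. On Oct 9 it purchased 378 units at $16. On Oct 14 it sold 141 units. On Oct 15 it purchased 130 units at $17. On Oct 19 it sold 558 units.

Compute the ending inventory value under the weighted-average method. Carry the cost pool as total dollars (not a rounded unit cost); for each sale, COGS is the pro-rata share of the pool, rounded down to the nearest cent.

Ending inventory = $2,870.27

After Oct 7: 378 on hand, pool $5,292.00 (≈ $14.0000 each)
After Oct 9: 756 on hand, pool $11,340.00 (≈ $15.0000 each)
Oct 14, sell 141: 141/756 × $11,340.00 → $2,115.00
After Oct 15: 745 on hand, pool $11,435.00 (≈ $15.3490 each)
Oct 19, sell 558: 558/745 × $11,435.00 → $8,564.73
Total COGS = $2,115.00 + $8,564.73 = $10,679.73
Ending inventory (cost pool remaining) = $2,870.27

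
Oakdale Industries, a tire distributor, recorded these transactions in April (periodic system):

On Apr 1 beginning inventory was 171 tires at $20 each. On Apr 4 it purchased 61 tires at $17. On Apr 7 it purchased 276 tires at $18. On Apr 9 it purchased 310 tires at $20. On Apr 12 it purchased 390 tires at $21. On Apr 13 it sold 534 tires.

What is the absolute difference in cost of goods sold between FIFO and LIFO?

FIFO COGS: 171 @ $20 + 61 @ $17 + 276 @ $18 + 26 @ $20 = $9,945
LIFO COGS: 390 @ $21 + 144 @ $20 = $11,070
Difference = |$9,945 − $11,070| = $1,125

$1,125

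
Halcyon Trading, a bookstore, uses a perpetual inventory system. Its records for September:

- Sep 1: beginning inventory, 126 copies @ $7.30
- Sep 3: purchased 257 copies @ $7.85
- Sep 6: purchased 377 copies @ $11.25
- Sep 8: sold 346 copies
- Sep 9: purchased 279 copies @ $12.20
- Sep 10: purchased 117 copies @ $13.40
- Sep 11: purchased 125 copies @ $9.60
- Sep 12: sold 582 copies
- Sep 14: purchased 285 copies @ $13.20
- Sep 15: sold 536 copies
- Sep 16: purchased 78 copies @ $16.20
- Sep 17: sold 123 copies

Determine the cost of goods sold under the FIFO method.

COGS = $17,452.30

Sep 8, 346 sold [FIFO — oldest first]: 126 @ $7.30 + 220 @ $7.85 = $2,646.80
Sep 12, 582 sold [FIFO — oldest first]: 37 @ $7.85 + 377 @ $11.25 + 168 @ $12.20 = $6,581.30
Sep 15, 536 sold [FIFO — oldest first]: 111 @ $12.20 + 117 @ $13.40 + 125 @ $9.60 + 183 @ $13.20 = $6,537.60
Sep 17, 123 sold [FIFO — oldest first]: 102 @ $13.20 + 21 @ $16.20 = $1,686.60
Total COGS = $2,646.80 + $6,581.30 + $6,537.60 + $1,686.60 = $17,452.30
Ending inventory: 57 @ $16.20 = $923.40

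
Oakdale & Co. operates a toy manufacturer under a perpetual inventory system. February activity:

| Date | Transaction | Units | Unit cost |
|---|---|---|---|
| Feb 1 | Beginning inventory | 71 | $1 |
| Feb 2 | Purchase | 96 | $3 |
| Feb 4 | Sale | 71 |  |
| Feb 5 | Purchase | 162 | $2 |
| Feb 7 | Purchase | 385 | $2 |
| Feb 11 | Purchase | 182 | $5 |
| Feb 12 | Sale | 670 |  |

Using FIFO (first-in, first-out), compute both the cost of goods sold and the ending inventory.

COGS = $1,588; ending inventory = $775

Feb 4, 71 sold [FIFO — oldest first]: 71 @ $1 = $71
Feb 12, 670 sold [FIFO — oldest first]: 96 @ $3 + 162 @ $2 + 385 @ $2 + 27 @ $5 = $1,517
Total COGS = $71 + $1,517 = $1,588
Ending inventory: 155 @ $5 = $775
Check: goods available $2,363 = COGS $1,588 + ending $775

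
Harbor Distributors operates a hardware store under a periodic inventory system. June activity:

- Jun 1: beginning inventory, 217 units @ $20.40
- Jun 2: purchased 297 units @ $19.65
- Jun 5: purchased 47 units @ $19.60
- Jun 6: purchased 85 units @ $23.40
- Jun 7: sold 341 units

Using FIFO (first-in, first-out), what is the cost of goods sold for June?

Jun 7, 341 sold [FIFO — oldest first]: 217 @ $20.40 + 124 @ $19.65 = $6,863.40
Ending inventory: 173 @ $19.65 + 47 @ $19.60 + 85 @ $23.40 = $6,309.65

COGS = $6,863.40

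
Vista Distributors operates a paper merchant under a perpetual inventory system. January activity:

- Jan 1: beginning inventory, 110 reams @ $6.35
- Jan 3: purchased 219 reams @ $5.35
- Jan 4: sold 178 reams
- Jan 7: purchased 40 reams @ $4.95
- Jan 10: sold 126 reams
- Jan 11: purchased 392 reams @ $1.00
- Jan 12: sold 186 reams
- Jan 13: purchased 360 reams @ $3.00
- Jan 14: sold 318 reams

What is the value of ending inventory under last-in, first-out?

Ending inventory = $744.75

Jan 4, 178 sold [LIFO — newest first]: 178 @ $5.35 = $952.30
Jan 10, 126 sold [LIFO — newest first]: 40 @ $4.95 + 41 @ $5.35 + 45 @ $6.35 = $703.10
Jan 12, 186 sold [LIFO — newest first]: 186 @ $1.00 = $186.00
Jan 14, 318 sold [LIFO — newest first]: 318 @ $3.00 = $954.00
Total COGS = $952.30 + $703.10 + $186.00 + $954.00 = $2,795.40
Ending inventory: 65 @ $6.35 + 206 @ $1.00 + 42 @ $3.00 = $744.75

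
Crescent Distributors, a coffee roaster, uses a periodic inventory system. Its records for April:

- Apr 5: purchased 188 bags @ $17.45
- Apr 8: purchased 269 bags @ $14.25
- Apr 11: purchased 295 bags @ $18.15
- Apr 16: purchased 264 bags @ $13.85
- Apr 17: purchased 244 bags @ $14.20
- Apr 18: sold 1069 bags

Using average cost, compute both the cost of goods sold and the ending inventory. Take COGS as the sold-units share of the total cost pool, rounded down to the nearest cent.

COGS = $16,619.81; ending inventory = $2,969.49

Apr 18, sell 1069: 1069/1260 × $19,589.30 → $16,619.81
Ending inventory (cost pool remaining) = $2,969.49
Check: goods available $19,589.30 = COGS $16,619.81 + ending $2,969.49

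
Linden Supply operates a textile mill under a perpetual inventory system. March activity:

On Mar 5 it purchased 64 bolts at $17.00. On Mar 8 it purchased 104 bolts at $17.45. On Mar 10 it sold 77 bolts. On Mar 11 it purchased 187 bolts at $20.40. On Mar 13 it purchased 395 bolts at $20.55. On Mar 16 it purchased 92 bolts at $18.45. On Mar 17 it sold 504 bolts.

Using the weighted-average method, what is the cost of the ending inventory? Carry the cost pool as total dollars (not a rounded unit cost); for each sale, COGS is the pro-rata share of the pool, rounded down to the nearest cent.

Ending inventory = $5,186.50

After Mar 5: 64 on hand, pool $1,088.00 (≈ $17.0000 each)
After Mar 8: 168 on hand, pool $2,902.80 (≈ $17.2786 each)
Mar 10, sell 77: 77/168 × $2,902.80 → $1,330.45
After Mar 11: 278 on hand, pool $5,387.15 (≈ $19.3782 each)
After Mar 13: 673 on hand, pool $13,504.40 (≈ $20.0660 each)
After Mar 16: 765 on hand, pool $15,201.80 (≈ $19.8716 each)
Mar 17, sell 504: 504/765 × $15,201.80 → $10,015.30
Total COGS = $1,330.45 + $10,015.30 = $11,345.75
Ending inventory (cost pool remaining) = $5,186.50
Check: goods available $16,532.25 = COGS $11,345.75 + ending $5,186.50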